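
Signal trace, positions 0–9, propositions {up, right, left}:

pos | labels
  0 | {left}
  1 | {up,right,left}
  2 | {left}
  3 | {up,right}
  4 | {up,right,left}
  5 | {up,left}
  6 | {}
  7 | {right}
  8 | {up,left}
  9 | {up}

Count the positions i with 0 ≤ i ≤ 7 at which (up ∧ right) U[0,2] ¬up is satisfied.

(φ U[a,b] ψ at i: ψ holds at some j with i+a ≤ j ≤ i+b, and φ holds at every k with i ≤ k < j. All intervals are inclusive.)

5

Evaluate at each i in [0,7]:
  i=0: ✓ (rhs at j=0)
  i=1: ✓ (rhs at j=2; lhs holds on [1,1])
  i=2: ✓ (rhs at j=2)
  i=3: ✗ (no rhs in [3,5])
  i=4: ✗ (lhs fails at k=5 before rhs at j=6)
  i=5: ✗ (lhs fails at k=5 before rhs at j=6)
  i=6: ✓ (rhs at j=6)
  i=7: ✓ (rhs at j=7)
Positions where it holds: {0, 1, 2, 6, 7} → 5.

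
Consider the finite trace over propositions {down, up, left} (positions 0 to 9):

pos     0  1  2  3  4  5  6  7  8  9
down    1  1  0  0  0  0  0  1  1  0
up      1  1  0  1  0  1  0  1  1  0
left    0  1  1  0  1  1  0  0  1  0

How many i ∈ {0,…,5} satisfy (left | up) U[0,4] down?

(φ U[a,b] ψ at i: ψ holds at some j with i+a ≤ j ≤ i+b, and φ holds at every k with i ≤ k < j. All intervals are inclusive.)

Evaluate at each i in [0,5]:
  i=0: ✓ (rhs at j=0)
  i=1: ✓ (rhs at j=1)
  i=2: ✗ (no rhs in [2,6])
  i=3: ✗ (lhs fails at k=6 before rhs at j=7)
  i=4: ✗ (lhs fails at k=6 before rhs at j=7)
  i=5: ✗ (lhs fails at k=6 before rhs at j=7)
Positions where it holds: {0, 1} → 2.

2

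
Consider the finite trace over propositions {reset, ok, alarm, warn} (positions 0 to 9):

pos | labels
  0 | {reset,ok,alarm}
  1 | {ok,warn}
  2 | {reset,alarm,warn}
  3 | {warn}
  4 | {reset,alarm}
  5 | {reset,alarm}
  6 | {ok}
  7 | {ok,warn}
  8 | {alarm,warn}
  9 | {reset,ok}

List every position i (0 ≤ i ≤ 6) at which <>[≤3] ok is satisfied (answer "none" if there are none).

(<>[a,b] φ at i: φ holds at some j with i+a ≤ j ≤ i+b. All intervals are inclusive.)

Evaluate at each i in [0,6]:
  i=0: ✓ (witness j=0)
  i=1: ✓ (witness j=1)
  i=2: ✗ (none in [2,5])
  i=3: ✓ (witness j=6)
  i=4: ✓ (witness j=6)
  i=5: ✓ (witness j=6)
  i=6: ✓ (witness j=6)

0, 1, 3, 4, 5, 6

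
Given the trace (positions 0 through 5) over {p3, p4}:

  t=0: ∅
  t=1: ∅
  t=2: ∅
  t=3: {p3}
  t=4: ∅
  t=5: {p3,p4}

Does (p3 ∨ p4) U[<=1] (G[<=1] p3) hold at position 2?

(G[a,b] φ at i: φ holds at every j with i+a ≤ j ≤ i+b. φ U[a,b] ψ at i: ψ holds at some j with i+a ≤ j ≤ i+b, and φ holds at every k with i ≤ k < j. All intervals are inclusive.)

Does not hold

Need some j in [2,3] with G[<=1] p3, and (p3 ∨ p4) at every k in [2,j-1].
  j=2: G[<=1] p3 — fails at 2.
  j=3: G[<=1] p3 — fails at 4.
No j in the window works → until fails.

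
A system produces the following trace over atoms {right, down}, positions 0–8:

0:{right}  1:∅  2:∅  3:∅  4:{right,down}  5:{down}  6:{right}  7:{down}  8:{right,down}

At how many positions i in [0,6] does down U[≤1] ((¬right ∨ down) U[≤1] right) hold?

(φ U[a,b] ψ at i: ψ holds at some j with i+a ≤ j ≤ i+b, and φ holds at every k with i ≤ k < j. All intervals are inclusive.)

Evaluate at each i in [0,6]:
  i=0: ✓ (rhs at j=0)
  i=1: ✗ (no rhs in [1,2])
  i=2: ✗ (lhs fails at k=2 before rhs at j=3)
  i=3: ✓ (rhs at j=3)
  i=4: ✓ (rhs at j=4)
  i=5: ✓ (rhs at j=5)
  i=6: ✓ (rhs at j=6)
Positions where it holds: {0, 3, 4, 5, 6} → 5.

5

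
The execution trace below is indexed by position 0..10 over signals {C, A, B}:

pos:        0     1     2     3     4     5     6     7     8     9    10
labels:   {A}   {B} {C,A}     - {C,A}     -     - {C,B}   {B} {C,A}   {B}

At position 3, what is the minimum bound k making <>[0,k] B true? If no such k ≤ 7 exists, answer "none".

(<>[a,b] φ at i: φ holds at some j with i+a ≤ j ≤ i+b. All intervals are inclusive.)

4

Scan j = 3,4,… for B:
  j=3: fails
  j=4: fails
  j=5: fails
  j=6: fails
  j=7: holds
First hit at j=7, so smallest k = 7-3 = 4.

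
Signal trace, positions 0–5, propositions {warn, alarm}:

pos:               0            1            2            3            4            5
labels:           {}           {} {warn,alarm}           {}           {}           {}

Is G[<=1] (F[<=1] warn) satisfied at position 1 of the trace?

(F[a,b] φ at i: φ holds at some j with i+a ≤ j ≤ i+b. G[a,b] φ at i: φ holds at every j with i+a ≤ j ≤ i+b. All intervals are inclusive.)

Check F[<=1] warn at every j in [1,2]:
  j=1: holds (witness at 2)
  j=2: holds (witness at 2)
All positions satisfy it → formula holds.

True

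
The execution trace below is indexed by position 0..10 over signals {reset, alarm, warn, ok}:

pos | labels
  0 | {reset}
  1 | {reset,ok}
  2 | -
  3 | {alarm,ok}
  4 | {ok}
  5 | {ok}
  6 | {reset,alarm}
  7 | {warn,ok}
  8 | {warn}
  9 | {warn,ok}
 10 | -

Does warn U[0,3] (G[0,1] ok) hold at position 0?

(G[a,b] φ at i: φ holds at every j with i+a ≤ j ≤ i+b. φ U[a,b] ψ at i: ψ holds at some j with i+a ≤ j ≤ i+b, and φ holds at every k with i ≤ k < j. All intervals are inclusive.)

Need some j in [0,3] with G[0,1] ok, and warn at every k in [0,j-1].
  j=0: G[0,1] ok — fails at 0.
  j=1: G[0,1] ok — fails at 2.
  j=2: G[0,1] ok — fails at 2.
  j=3: G[0,1] ok holds, but warn fails at k=0 → not this j.
No j in the window works → until fails.

No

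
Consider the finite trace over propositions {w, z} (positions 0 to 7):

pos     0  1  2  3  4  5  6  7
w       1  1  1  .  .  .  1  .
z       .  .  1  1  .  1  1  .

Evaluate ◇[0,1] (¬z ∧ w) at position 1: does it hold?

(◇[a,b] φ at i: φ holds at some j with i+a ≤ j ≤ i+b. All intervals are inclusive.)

Check (¬z ∧ w) at each j in [1,2]:
  j=1: true
  j=2: false
Found at j=1 → formula holds.

Yes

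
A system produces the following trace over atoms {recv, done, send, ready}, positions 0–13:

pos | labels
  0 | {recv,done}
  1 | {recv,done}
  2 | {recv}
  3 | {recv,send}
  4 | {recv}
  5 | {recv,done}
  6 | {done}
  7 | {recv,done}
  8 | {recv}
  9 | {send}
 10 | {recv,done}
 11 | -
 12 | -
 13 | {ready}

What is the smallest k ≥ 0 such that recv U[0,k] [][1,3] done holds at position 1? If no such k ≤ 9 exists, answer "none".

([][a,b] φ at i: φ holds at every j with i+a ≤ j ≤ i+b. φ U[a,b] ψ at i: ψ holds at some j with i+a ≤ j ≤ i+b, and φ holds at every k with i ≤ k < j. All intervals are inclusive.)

3

Need earliest j ≥ 1 with [][1,3] done, and recv at every k in [1,j-1].
  j=1: rhs fails.
  j=2: rhs fails.
  j=3: rhs fails.
  j=4: rhs holds; lhs holds on [1,3]. k = 3.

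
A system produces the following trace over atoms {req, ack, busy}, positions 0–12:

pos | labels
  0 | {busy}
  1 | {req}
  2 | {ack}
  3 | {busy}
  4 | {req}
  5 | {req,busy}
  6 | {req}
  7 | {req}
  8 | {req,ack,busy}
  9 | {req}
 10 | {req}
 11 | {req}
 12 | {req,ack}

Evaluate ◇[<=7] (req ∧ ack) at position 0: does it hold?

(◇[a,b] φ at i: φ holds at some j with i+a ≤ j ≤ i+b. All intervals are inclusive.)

Check (req ∧ ack) at each j in [0,7]:
  j=0: false
  j=1: false
  j=2: false
  j=3: false
  j=4: false
  j=5: false
  j=6: false
  j=7: false
No position in the window satisfies it → formula fails.

False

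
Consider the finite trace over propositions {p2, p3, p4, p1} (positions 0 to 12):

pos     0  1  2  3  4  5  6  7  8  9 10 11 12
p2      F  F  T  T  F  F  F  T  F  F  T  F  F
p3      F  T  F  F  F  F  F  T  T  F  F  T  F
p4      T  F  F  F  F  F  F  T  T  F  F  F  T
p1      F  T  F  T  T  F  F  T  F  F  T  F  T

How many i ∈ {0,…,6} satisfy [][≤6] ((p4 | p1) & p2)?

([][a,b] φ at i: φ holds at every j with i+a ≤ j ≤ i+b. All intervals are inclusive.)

0

Evaluate at each i in [0,6]:
  i=0: ✗ (fails at j=0)
  i=1: ✗ (fails at j=1)
  i=2: ✗ (fails at j=2)
  i=3: ✗ (fails at j=4)
  i=4: ✗ (fails at j=4)
  i=5: ✗ (fails at j=5)
  i=6: ✗ (fails at j=6)
Positions where it holds: {} → 0.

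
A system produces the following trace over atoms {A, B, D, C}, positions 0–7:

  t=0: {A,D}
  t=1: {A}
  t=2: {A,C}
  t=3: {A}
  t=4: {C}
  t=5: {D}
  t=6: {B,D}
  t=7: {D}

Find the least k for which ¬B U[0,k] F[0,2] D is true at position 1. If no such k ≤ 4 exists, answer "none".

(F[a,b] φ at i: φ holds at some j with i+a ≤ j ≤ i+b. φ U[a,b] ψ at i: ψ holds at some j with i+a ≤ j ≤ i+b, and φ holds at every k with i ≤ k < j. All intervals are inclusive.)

2

Need earliest j ≥ 1 with F[0,2] D, and ¬B at every k in [1,j-1].
  j=1: rhs fails.
  j=2: rhs fails.
  j=3: rhs holds; lhs holds on [1,2]. k = 2.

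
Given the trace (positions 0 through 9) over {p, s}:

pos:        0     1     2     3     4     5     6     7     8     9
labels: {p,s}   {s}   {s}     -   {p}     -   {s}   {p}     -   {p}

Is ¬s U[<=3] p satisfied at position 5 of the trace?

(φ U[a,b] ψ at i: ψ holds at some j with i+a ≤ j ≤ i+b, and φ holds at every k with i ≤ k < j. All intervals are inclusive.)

No

Need some j in [5,8] with p, and ¬s at every k in [5,j-1].
  j=5: p false.
  j=6: p false.
  j=7: p holds, but ¬s fails at k=6 → not this j.
  j=8: p false.
No j in the window works → until fails.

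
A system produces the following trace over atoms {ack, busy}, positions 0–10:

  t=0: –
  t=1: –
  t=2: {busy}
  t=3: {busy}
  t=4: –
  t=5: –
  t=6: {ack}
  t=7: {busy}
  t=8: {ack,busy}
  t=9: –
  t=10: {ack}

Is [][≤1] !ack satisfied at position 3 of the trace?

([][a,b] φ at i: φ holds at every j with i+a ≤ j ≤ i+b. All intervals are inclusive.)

Holds

Check !ack at every j in [3,4]:
  j=3: true
  j=4: true
All positions satisfy it → formula holds.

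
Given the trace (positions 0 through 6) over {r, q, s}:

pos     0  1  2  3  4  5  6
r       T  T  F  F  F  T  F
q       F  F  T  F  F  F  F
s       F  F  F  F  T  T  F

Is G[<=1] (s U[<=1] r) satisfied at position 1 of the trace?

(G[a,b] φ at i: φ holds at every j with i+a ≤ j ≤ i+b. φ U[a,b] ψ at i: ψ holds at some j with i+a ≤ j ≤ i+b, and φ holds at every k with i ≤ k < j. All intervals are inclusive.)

Check (s U[<=1] r) at every j in [1,2]:
  j=1: holds
  j=2: fails
Fails at j=2 → formula fails.

No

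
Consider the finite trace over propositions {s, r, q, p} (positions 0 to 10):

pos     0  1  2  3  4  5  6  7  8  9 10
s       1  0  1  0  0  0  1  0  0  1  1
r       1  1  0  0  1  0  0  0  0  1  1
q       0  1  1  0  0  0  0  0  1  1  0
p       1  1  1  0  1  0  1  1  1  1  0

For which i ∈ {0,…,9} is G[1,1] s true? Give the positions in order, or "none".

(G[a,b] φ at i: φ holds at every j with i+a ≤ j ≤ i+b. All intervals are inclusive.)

1, 5, 8, 9

Evaluate at each i in [0,9]:
  i=0: ✗ (fails at j=1)
  i=1: ✓ (all of [2,2])
  i=2: ✗ (fails at j=3)
  i=3: ✗ (fails at j=4)
  i=4: ✗ (fails at j=5)
  i=5: ✓ (all of [6,6])
  i=6: ✗ (fails at j=7)
  i=7: ✗ (fails at j=8)
  i=8: ✓ (all of [9,9])
  i=9: ✓ (all of [10,10])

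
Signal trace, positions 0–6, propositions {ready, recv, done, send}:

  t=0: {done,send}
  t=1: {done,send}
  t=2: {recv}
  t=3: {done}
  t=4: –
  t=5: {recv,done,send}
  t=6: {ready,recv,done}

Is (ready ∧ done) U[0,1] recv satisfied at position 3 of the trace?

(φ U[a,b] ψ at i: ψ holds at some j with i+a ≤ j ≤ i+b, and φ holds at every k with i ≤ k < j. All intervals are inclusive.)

No

Need some j in [3,4] with recv, and (ready ∧ done) at every k in [3,j-1].
  j=3: recv false.
  j=4: recv false.
No j in the window works → until fails.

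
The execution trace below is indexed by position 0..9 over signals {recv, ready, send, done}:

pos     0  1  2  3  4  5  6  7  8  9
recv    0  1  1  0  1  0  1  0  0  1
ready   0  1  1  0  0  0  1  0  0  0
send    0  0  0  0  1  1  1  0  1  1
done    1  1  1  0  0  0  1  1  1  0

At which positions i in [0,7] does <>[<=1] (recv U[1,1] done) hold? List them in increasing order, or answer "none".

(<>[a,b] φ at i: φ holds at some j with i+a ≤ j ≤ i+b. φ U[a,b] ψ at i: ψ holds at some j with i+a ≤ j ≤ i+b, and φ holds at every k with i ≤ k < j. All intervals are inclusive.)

0, 1, 5, 6

Evaluate at each i in [0,7]:
  i=0: ✓ (witness j=1)
  i=1: ✓ (witness j=1)
  i=2: ✗ (none in [2,3])
  i=3: ✗ (none in [3,4])
  i=4: ✗ (none in [4,5])
  i=5: ✓ (witness j=6)
  i=6: ✓ (witness j=6)
  i=7: ✗ (none in [7,8])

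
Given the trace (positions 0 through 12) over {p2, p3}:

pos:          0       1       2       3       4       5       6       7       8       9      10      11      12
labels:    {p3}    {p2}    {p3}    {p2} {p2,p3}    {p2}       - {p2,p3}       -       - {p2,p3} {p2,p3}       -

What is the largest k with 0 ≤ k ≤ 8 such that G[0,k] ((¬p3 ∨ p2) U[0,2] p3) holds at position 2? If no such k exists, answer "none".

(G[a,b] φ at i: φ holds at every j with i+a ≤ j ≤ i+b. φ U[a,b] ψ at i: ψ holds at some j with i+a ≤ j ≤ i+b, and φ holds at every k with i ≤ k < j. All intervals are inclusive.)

((¬p3 ∨ p2) U[0,2] p3) must hold from j=2 onward; find where it first fails.
  j=2: holds
  j=3: holds
  j=4: holds
  j=5: holds
  j=6: holds
  j=7: holds
  j=8: holds
  j=9: holds
  j=10: holds
Holds through j=10; largest k = 8.

8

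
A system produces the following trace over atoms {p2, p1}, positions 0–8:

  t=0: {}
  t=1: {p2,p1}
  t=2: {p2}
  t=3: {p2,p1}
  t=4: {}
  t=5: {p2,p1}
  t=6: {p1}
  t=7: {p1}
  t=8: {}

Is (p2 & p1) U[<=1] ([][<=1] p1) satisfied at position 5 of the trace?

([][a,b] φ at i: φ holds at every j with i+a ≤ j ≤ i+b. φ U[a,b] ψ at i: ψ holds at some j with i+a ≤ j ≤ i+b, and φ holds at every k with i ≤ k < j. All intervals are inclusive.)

Need some j in [5,6] with [][<=1] p1, and (p2 & p1) at every k in [5,j-1].
  j=5: [][<=1] p1 holds; no prefix to check → satisfied.

True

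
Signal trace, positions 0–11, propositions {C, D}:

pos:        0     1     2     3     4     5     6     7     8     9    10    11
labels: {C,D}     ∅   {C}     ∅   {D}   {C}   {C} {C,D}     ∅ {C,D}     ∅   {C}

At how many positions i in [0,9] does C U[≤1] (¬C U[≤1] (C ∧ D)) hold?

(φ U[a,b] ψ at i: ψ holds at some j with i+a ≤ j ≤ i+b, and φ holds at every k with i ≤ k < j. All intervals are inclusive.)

Evaluate at each i in [0,9]:
  i=0: ✓ (rhs at j=0)
  i=1: ✗ (no rhs in [1,2])
  i=2: ✗ (no rhs in [2,3])
  i=3: ✗ (no rhs in [3,4])
  i=4: ✗ (no rhs in [4,5])
  i=5: ✗ (no rhs in [5,6])
  i=6: ✓ (rhs at j=7; lhs holds on [6,6])
  i=7: ✓ (rhs at j=7)
  i=8: ✓ (rhs at j=8)
  i=9: ✓ (rhs at j=9)
Positions where it holds: {0, 6, 7, 8, 9} → 5.

5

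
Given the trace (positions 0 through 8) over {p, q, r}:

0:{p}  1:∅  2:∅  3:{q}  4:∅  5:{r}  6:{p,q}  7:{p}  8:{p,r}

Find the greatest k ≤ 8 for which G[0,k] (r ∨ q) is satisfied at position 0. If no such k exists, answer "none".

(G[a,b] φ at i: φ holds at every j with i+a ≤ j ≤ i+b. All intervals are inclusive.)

none

(r ∨ q) must hold from j=0 onward; find where it first fails.
  j=0: fails → no k works.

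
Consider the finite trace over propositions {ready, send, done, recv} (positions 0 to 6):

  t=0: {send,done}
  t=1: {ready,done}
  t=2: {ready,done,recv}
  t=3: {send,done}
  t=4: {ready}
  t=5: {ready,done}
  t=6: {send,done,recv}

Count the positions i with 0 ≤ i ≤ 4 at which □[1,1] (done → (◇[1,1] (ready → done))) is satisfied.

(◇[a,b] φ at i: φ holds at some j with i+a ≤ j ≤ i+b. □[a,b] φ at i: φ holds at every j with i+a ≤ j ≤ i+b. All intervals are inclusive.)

4

Evaluate at each i in [0,4]:
  i=0: ✓ (all of [1,1])
  i=1: ✓ (all of [2,2])
  i=2: ✗ (fails at j=3)
  i=3: ✓ (all of [4,4])
  i=4: ✓ (all of [5,5])
Positions where it holds: {0, 1, 3, 4} → 4.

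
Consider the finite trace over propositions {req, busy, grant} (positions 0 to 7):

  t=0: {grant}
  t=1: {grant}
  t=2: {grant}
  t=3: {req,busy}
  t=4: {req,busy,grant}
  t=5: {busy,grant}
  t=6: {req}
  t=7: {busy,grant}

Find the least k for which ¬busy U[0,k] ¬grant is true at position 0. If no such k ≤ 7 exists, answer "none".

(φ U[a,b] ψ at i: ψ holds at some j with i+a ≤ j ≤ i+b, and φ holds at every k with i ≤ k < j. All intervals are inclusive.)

Need earliest j ≥ 0 with ¬grant, and ¬busy at every k in [0,j-1].
  j=0: rhs fails.
  j=1: rhs fails.
  j=2: rhs fails.
  j=3: rhs holds; lhs holds on [0,2]. k = 3.

3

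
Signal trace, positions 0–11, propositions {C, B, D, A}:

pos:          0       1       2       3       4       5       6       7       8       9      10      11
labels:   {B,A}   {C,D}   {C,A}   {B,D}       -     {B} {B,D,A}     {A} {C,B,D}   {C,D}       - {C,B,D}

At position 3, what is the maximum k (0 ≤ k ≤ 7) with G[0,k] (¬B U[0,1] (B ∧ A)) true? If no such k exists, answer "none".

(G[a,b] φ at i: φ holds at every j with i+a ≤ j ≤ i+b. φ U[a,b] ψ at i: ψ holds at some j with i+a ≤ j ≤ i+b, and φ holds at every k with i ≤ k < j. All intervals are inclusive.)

none

(¬B U[0,1] (B ∧ A)) must hold from j=3 onward; find where it first fails.
  j=3: fails → no k works.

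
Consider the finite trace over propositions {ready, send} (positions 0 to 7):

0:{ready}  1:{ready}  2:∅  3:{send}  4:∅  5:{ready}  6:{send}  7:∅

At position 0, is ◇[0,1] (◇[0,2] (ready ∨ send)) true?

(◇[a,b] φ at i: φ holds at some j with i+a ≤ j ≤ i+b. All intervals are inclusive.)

Check ◇[0,2] (ready ∨ send) at each j in [0,1]:
  j=0: holds (witness at 0)
  j=1: holds (witness at 1)
Found at j=0 → formula holds.

Holds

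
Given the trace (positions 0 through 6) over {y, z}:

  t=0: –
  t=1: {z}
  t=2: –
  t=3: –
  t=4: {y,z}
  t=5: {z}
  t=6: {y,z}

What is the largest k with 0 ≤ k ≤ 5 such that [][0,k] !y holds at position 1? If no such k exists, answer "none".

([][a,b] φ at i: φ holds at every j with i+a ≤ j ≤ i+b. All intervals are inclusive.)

!y must hold from j=1 onward; find where it first fails.
  j=1: holds
  j=2: holds
  j=3: holds
  j=4: fails
Holds on [1,3], so largest k = 2.

2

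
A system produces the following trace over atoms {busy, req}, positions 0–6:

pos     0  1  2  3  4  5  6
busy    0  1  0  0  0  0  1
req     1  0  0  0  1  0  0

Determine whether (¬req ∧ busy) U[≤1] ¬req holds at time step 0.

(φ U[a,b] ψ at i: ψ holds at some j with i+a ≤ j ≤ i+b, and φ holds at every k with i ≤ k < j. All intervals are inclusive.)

Does not hold

Need some j in [0,1] with ¬req, and (¬req ∧ busy) at every k in [0,j-1].
  j=0: ¬req false.
  j=1: ¬req holds, but (¬req ∧ busy) fails at k=0 → not this j.
No j in the window works → until fails.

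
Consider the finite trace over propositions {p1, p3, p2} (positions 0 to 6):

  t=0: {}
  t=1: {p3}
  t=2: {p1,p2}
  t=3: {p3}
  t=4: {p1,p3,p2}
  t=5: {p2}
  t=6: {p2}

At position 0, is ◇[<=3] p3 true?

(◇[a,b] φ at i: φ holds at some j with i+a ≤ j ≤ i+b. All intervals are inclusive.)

Check p3 at each j in [0,3]:
  j=0: false
  j=1: true
  j=2: false
  j=3: true
Found at j=1 → formula holds.

True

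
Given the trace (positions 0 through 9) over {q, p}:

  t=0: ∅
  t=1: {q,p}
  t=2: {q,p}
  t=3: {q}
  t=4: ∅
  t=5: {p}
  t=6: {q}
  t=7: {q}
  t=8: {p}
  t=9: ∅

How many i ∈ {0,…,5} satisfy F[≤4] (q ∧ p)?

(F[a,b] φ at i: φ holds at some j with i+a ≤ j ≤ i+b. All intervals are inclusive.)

3

Evaluate at each i in [0,5]:
  i=0: ✓ (witness j=1)
  i=1: ✓ (witness j=1)
  i=2: ✓ (witness j=2)
  i=3: ✗ (none in [3,7])
  i=4: ✗ (none in [4,8])
  i=5: ✗ (none in [5,9])
Positions where it holds: {0, 1, 2} → 3.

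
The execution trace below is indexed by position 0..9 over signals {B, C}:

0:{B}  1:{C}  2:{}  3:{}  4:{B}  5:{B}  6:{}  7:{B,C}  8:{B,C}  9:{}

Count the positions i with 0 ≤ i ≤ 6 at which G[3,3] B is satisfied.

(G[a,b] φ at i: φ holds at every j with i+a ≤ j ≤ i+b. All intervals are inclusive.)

4

Evaluate at each i in [0,6]:
  i=0: ✗ (fails at j=3)
  i=1: ✓ (all of [4,4])
  i=2: ✓ (all of [5,5])
  i=3: ✗ (fails at j=6)
  i=4: ✓ (all of [7,7])
  i=5: ✓ (all of [8,8])
  i=6: ✗ (fails at j=9)
Positions where it holds: {1, 2, 4, 5} → 4.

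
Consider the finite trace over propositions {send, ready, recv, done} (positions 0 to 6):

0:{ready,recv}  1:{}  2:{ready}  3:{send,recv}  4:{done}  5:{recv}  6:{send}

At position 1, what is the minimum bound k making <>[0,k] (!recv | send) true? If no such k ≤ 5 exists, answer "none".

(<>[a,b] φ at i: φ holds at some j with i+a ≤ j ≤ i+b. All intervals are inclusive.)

0

Scan j = 1,2,… for (!recv | send):
  j=1: holds
First hit at j=1, so smallest k = 1-1 = 0.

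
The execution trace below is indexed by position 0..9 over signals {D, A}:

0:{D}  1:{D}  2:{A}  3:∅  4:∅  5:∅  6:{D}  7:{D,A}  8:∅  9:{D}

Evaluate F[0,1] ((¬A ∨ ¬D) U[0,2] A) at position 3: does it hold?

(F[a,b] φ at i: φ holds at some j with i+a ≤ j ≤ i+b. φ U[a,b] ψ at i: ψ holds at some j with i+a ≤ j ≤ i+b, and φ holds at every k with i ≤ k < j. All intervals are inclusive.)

Check ((¬A ∨ ¬D) U[0,2] A) at each j in [3,4]:
  j=3: fails
  j=4: fails
No position in the window satisfies it → formula fails.

Does not hold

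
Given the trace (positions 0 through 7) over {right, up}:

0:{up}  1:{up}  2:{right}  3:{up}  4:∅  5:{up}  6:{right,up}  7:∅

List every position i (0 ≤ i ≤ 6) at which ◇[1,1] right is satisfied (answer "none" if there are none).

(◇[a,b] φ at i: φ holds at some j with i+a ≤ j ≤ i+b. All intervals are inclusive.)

Evaluate at each i in [0,6]:
  i=0: ✗ (none in [1,1])
  i=1: ✓ (witness j=2)
  i=2: ✗ (none in [3,3])
  i=3: ✗ (none in [4,4])
  i=4: ✗ (none in [5,5])
  i=5: ✓ (witness j=6)
  i=6: ✗ (none in [7,7])

1, 5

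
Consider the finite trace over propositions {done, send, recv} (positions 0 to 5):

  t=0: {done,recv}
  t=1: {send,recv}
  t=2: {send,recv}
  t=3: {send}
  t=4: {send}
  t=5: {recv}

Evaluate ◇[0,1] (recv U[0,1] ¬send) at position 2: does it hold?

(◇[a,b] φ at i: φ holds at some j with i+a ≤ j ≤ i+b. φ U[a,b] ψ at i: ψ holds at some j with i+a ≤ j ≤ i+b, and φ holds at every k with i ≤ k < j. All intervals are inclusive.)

No

Check (recv U[0,1] ¬send) at each j in [2,3]:
  j=2: fails
  j=3: fails
No position in the window satisfies it → formula fails.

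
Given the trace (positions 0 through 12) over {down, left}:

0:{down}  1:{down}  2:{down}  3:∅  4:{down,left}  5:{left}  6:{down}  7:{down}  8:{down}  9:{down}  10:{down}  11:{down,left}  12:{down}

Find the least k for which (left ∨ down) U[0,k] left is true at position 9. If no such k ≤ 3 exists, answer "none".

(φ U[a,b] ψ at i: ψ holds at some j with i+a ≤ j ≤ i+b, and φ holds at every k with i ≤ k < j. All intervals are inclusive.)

2

Need earliest j ≥ 9 with left, and (left ∨ down) at every k in [9,j-1].
  j=9: rhs fails.
  j=10: rhs fails.
  j=11: rhs holds; lhs holds on [9,10]. k = 2.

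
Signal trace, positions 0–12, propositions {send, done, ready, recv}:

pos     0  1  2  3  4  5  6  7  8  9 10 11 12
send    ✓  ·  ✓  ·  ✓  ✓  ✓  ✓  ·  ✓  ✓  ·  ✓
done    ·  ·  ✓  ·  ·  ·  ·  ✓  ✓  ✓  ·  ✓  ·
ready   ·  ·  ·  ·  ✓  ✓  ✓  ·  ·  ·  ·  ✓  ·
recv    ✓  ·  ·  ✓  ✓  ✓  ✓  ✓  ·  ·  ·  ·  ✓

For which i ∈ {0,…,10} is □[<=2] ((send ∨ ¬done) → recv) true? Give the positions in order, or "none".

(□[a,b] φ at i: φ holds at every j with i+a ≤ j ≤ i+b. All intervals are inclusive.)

Evaluate at each i in [0,10]:
  i=0: ✗ (fails at j=1)
  i=1: ✗ (fails at j=1)
  i=2: ✗ (fails at j=2)
  i=3: ✓ (all of [3,5])
  i=4: ✓ (all of [4,6])
  i=5: ✓ (all of [5,7])
  i=6: ✓ (all of [6,8])
  i=7: ✗ (fails at j=9)
  i=8: ✗ (fails at j=9)
  i=9: ✗ (fails at j=9)
  i=10: ✗ (fails at j=10)

3, 4, 5, 6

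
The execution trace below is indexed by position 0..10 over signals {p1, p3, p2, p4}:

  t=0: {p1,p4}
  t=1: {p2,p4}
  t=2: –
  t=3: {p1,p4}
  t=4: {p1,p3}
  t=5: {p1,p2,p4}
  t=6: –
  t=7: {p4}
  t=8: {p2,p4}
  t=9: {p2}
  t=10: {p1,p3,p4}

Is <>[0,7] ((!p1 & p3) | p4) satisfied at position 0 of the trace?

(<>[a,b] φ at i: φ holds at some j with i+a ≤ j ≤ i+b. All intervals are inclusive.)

Check ((!p1 & p3) | p4) at each j in [0,7]:
  j=0: true
  j=1: true
  j=2: false
  j=3: true
  j=4: false
  j=5: true
  j=6: false
  j=7: true
Found at j=0 → formula holds.

Yes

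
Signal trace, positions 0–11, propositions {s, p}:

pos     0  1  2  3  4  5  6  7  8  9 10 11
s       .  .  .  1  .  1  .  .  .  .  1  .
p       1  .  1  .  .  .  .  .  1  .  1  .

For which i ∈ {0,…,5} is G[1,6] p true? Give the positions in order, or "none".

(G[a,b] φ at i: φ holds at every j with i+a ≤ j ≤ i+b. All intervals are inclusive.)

Evaluate at each i in [0,5]:
  i=0: ✗ (fails at j=1)
  i=1: ✗ (fails at j=3)
  i=2: ✗ (fails at j=3)
  i=3: ✗ (fails at j=4)
  i=4: ✗ (fails at j=5)
  i=5: ✗ (fails at j=6)

none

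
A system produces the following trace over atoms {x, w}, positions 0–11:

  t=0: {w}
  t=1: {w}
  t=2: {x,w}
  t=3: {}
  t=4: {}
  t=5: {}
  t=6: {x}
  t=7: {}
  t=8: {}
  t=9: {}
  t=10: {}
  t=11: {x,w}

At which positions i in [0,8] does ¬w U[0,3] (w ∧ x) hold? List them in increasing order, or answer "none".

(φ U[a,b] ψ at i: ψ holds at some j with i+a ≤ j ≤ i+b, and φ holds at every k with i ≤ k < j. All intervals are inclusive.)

2, 8

Evaluate at each i in [0,8]:
  i=0: ✗ (lhs fails at k=0 before rhs at j=2)
  i=1: ✗ (lhs fails at k=1 before rhs at j=2)
  i=2: ✓ (rhs at j=2)
  i=3: ✗ (no rhs in [3,6])
  i=4: ✗ (no rhs in [4,7])
  i=5: ✗ (no rhs in [5,8])
  i=6: ✗ (no rhs in [6,9])
  i=7: ✗ (no rhs in [7,10])
  i=8: ✓ (rhs at j=11; lhs holds on [8,10])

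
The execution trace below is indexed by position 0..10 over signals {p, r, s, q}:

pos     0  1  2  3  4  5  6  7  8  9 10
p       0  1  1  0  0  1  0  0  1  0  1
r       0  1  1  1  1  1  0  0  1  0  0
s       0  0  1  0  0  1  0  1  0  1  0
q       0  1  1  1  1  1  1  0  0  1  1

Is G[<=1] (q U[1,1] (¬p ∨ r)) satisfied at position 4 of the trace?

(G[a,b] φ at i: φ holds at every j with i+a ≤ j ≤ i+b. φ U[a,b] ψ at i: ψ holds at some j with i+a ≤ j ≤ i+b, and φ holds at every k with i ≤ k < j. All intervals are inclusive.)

Yes

Check (q U[1,1] (¬p ∨ r)) at every j in [4,5]:
  j=4: holds
  j=5: holds
All positions satisfy it → formula holds.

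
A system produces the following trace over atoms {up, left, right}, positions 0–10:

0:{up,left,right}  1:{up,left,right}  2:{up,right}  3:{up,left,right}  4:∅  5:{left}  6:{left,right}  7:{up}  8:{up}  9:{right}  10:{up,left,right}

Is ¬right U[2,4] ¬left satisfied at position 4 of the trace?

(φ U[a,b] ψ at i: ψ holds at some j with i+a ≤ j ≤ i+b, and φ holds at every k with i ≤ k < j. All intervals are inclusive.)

False

Need some j in [6,8] with ¬left, and ¬right at every k in [4,j-1].
  j=6: ¬left false.
  j=7: ¬left holds, but ¬right fails at k=6 → not this j.
  j=8: ¬left holds, but ¬right fails at k=6 → not this j.
No j in the window works → until fails.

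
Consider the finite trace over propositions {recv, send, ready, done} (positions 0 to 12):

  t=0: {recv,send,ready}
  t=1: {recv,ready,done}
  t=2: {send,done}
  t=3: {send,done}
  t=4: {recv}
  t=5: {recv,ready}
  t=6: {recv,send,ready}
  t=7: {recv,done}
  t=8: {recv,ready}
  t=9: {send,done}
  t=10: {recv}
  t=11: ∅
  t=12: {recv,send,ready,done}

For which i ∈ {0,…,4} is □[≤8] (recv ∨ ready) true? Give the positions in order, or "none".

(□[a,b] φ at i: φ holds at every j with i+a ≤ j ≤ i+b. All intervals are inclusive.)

Evaluate at each i in [0,4]:
  i=0: ✗ (fails at j=2)
  i=1: ✗ (fails at j=2)
  i=2: ✗ (fails at j=2)
  i=3: ✗ (fails at j=3)
  i=4: ✗ (fails at j=9)

none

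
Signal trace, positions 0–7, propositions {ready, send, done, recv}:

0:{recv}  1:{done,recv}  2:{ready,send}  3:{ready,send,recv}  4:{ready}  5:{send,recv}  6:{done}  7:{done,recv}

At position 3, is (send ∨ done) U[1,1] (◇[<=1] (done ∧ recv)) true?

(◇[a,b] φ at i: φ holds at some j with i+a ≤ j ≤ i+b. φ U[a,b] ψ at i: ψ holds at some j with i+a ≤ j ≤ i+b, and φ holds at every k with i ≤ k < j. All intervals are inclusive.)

No

Need some j in [4,4] with ◇[<=1] (done ∧ recv), and (send ∨ done) at every k in [3,j-1].
  j=4: ◇[<=1] (done ∧ recv) — fails (none in [4,5]).
No j in the window works → until fails.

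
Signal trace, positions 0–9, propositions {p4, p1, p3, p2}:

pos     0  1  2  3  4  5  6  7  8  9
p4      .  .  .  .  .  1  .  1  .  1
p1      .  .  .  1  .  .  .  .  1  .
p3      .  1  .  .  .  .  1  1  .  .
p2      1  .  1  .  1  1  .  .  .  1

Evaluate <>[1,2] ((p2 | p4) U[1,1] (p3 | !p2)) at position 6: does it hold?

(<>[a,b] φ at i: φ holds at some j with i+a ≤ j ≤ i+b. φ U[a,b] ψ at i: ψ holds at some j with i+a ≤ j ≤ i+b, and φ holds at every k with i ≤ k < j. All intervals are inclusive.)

Yes

Check ((p2 | p4) U[1,1] (p3 | !p2)) at each j in [7,8]:
  j=7: holds
  j=8: fails
Found at j=7 → formula holds.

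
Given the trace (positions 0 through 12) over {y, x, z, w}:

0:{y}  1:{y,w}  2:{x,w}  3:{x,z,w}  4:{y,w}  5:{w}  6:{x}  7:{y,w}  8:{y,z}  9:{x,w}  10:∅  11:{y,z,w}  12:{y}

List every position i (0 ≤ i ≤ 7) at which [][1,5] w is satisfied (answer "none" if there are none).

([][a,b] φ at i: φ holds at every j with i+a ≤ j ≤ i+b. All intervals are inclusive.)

0

Evaluate at each i in [0,7]:
  i=0: ✓ (all of [1,5])
  i=1: ✗ (fails at j=6)
  i=2: ✗ (fails at j=6)
  i=3: ✗ (fails at j=6)
  i=4: ✗ (fails at j=6)
  i=5: ✗ (fails at j=6)
  i=6: ✗ (fails at j=8)
  i=7: ✗ (fails at j=8)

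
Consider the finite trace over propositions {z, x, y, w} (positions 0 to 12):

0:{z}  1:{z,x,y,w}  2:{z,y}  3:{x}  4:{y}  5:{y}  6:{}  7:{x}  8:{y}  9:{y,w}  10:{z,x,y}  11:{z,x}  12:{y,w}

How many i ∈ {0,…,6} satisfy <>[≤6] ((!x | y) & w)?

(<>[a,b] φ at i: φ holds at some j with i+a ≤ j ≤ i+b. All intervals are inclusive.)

6

Evaluate at each i in [0,6]:
  i=0: ✓ (witness j=1)
  i=1: ✓ (witness j=1)
  i=2: ✗ (none in [2,8])
  i=3: ✓ (witness j=9)
  i=4: ✓ (witness j=9)
  i=5: ✓ (witness j=9)
  i=6: ✓ (witness j=9)
Positions where it holds: {0, 1, 3, 4, 5, 6} → 6.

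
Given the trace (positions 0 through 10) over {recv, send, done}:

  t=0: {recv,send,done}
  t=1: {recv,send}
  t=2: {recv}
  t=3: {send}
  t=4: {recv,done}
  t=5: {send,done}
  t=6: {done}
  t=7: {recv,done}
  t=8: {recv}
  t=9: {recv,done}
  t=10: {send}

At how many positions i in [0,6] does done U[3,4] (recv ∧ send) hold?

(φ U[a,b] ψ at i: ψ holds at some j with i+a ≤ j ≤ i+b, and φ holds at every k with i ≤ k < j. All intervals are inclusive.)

Evaluate at each i in [0,6]:
  i=0: ✗ (no rhs in [3,4])
  i=1: ✗ (no rhs in [4,5])
  i=2: ✗ (no rhs in [5,6])
  i=3: ✗ (no rhs in [6,7])
  i=4: ✗ (no rhs in [7,8])
  i=5: ✗ (no rhs in [8,9])
  i=6: ✗ (no rhs in [9,10])
Positions where it holds: {} → 0.

0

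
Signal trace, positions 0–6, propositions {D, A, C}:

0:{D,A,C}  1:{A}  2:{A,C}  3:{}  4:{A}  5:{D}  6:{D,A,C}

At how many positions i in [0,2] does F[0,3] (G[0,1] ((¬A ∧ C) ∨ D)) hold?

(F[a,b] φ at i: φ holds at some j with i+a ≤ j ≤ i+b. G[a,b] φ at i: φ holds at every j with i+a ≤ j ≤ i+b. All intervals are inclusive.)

1

Evaluate at each i in [0,2]:
  i=0: ✗ (none in [0,3])
  i=1: ✗ (none in [1,4])
  i=2: ✓ (witness j=5)
Positions where it holds: {2} → 1.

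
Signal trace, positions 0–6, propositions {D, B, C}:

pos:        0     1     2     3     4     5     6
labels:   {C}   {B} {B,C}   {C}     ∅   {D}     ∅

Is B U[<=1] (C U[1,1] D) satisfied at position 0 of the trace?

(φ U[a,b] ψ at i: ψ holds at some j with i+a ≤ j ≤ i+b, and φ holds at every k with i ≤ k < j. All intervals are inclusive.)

Need some j in [0,1] with (C U[1,1] D), and B at every k in [0,j-1].
  j=0: (C U[1,1] D) — fails.
  j=1: (C U[1,1] D) — fails.
No j in the window works → until fails.

False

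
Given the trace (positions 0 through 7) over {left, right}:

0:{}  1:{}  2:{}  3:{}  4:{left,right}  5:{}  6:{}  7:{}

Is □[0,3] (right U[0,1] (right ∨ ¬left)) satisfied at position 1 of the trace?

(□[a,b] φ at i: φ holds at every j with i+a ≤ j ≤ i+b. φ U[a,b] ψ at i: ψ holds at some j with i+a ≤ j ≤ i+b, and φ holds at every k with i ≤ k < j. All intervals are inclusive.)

Yes

Check (right U[0,1] (right ∨ ¬left)) at every j in [1,4]:
  j=1: holds
  j=2: holds
  j=3: holds
  j=4: holds
All positions satisfy it → formula holds.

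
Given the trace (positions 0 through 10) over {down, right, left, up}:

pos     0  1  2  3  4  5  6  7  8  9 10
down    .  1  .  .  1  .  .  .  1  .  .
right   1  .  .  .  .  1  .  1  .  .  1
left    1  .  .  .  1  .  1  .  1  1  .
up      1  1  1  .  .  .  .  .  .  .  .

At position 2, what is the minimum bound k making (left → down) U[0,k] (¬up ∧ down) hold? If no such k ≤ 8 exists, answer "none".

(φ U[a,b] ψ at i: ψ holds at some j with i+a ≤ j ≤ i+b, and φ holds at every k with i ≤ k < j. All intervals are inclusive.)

2

Need earliest j ≥ 2 with (¬up ∧ down), and (left → down) at every k in [2,j-1].
  j=2: rhs fails.
  j=3: rhs fails.
  j=4: rhs holds; lhs holds on [2,3]. k = 2.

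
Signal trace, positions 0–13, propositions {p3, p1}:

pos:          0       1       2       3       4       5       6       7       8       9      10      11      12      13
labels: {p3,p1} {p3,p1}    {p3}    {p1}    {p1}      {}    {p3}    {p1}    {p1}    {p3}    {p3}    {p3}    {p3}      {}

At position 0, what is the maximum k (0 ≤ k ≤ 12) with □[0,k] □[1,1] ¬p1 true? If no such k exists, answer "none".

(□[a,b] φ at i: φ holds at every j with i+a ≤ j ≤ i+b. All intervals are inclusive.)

□[1,1] ¬p1 must hold from j=0 onward; find where it first fails.
  j=0: fails → no k works.

none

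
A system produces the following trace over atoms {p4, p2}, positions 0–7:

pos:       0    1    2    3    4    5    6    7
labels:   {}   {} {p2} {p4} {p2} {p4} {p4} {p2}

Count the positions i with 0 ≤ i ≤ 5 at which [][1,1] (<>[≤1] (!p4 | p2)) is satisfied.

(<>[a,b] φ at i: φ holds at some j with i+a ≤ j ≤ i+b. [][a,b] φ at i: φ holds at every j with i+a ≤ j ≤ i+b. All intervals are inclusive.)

5

Evaluate at each i in [0,5]:
  i=0: ✓ (all of [1,1])
  i=1: ✓ (all of [2,2])
  i=2: ✓ (all of [3,3])
  i=3: ✓ (all of [4,4])
  i=4: ✗ (fails at j=5)
  i=5: ✓ (all of [6,6])
Positions where it holds: {0, 1, 2, 3, 5} → 5.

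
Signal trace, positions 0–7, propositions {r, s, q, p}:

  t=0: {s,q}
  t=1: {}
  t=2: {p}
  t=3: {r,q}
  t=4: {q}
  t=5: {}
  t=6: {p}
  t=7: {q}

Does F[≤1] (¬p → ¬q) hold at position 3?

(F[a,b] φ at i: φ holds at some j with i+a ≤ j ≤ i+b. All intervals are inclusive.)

Check (¬p → ¬q) at each j in [3,4]:
  j=3: false
  j=4: false
No position in the window satisfies it → formula fails.

No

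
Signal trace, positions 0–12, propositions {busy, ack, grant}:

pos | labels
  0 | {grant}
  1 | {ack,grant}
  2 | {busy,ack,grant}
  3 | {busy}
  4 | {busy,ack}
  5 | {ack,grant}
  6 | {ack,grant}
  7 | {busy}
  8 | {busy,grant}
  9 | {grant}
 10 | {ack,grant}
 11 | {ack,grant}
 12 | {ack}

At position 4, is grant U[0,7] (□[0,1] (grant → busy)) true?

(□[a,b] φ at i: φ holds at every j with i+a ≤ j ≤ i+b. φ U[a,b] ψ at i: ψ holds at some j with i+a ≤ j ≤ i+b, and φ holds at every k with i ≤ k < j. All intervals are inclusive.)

No

Need some j in [4,11] with □[0,1] (grant → busy), and grant at every k in [4,j-1].
  j=4: □[0,1] (grant → busy) — fails at 5.
  j=5: □[0,1] (grant → busy) — fails at 5.
  j=6: □[0,1] (grant → busy) — fails at 6.
  j=7: □[0,1] (grant → busy) holds, but grant fails at k=4 → not this j.
  j=8: □[0,1] (grant → busy) — fails at 9.
  j=9: □[0,1] (grant → busy) — fails at 9.
  j=10: □[0,1] (grant → busy) — fails at 10.
  j=11: □[0,1] (grant → busy) — fails at 11.
No j in the window works → until fails.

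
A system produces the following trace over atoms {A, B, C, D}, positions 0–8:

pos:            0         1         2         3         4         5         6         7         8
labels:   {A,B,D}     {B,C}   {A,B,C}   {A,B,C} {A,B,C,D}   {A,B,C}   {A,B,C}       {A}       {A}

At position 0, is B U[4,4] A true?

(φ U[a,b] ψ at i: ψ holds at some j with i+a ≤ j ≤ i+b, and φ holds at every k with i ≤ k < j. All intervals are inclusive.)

Need some j in [4,4] with A, and B at every k in [0,j-1].
  j=4: A holds; B holds at every k in [0,3] → satisfied.

True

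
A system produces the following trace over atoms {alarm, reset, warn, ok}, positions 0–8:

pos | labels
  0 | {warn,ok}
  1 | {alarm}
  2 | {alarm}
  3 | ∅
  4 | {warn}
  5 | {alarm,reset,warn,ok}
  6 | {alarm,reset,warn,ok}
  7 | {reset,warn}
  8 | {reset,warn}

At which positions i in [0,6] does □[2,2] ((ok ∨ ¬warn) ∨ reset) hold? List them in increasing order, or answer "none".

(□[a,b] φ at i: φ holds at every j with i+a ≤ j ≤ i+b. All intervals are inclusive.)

Evaluate at each i in [0,6]:
  i=0: ✓ (all of [2,2])
  i=1: ✓ (all of [3,3])
  i=2: ✗ (fails at j=4)
  i=3: ✓ (all of [5,5])
  i=4: ✓ (all of [6,6])
  i=5: ✓ (all of [7,7])
  i=6: ✓ (all of [8,8])

0, 1, 3, 4, 5, 6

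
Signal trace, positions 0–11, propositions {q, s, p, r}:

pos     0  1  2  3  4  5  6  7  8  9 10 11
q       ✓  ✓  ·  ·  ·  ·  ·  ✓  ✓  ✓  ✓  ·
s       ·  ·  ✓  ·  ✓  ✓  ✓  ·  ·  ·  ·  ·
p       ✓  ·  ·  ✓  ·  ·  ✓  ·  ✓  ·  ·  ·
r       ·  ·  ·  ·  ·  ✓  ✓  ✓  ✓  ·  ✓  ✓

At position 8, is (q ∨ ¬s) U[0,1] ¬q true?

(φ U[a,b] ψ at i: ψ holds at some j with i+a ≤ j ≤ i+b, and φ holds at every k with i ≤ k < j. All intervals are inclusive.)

Does not hold

Need some j in [8,9] with ¬q, and (q ∨ ¬s) at every k in [8,j-1].
  j=8: ¬q false.
  j=9: ¬q false.
No j in the window works → until fails.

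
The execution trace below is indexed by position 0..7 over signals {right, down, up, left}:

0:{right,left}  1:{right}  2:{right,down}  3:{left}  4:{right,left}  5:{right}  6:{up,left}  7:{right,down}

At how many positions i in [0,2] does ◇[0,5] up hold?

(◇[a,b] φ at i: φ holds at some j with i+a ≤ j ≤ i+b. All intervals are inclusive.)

2

Evaluate at each i in [0,2]:
  i=0: ✗ (none in [0,5])
  i=1: ✓ (witness j=6)
  i=2: ✓ (witness j=6)
Positions where it holds: {1, 2} → 2.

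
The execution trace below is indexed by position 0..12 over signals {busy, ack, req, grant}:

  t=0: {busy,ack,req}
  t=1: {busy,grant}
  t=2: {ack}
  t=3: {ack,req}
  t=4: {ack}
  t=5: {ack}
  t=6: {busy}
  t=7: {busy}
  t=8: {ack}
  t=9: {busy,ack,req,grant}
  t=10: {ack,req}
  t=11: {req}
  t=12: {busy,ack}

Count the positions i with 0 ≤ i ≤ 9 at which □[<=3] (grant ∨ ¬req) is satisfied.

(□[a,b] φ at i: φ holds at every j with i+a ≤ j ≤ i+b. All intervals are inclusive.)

3

Evaluate at each i in [0,9]:
  i=0: ✗ (fails at j=0)
  i=1: ✗ (fails at j=3)
  i=2: ✗ (fails at j=3)
  i=3: ✗ (fails at j=3)
  i=4: ✓ (all of [4,7])
  i=5: ✓ (all of [5,8])
  i=6: ✓ (all of [6,9])
  i=7: ✗ (fails at j=10)
  i=8: ✗ (fails at j=10)
  i=9: ✗ (fails at j=10)
Positions where it holds: {4, 5, 6} → 3.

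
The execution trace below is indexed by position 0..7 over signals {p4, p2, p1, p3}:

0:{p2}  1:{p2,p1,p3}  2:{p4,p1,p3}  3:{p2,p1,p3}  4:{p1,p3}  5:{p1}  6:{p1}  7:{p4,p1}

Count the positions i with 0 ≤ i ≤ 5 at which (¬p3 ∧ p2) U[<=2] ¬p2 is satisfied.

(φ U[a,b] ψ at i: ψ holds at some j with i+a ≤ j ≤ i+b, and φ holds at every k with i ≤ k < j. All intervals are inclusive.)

3

Evaluate at each i in [0,5]:
  i=0: ✗ (lhs fails at k=1 before rhs at j=2)
  i=1: ✗ (lhs fails at k=1 before rhs at j=2)
  i=2: ✓ (rhs at j=2)
  i=3: ✗ (lhs fails at k=3 before rhs at j=4)
  i=4: ✓ (rhs at j=4)
  i=5: ✓ (rhs at j=5)
Positions where it holds: {2, 4, 5} → 3.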